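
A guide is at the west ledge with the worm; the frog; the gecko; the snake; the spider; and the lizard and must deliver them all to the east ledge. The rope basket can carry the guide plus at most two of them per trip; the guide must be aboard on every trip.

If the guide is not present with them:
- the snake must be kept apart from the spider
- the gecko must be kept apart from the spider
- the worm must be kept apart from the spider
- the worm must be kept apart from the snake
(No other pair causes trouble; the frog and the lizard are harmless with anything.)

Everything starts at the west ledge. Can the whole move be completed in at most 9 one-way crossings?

Yes — this plan uses 9 crossings (≤ 9):
1. Guide goes to the east ledge with the spider and the worm.
2. Guide goes back to the west ledge with the worm.
3. Guide goes to the east ledge with the frog and the worm.
4. Guide goes back to the west ledge with the worm.
5. Guide goes to the east ledge with the gecko and the worm.
6. Guide goes back to the west ledge with the spider.
7. Guide goes to the east ledge with the lizard and the snake.
8. Guide goes back to the west ledge with the worm.
9. Guide goes to the east ledge with the spider and the worm.

Yes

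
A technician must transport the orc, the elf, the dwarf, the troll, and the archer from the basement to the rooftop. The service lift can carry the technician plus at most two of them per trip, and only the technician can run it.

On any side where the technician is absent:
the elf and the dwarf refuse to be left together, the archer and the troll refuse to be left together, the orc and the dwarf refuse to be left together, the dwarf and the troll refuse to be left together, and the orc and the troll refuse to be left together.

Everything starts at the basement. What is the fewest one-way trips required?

7

Counting alone: the technician can take at most 2 across per trip to the rooftop, so moving all 5 needs at least 3 loaded trips out, with a return between consecutive ones — at least 5 crossings.
The safety rule pushes this higher. Following every safe sequence of crossings, the most of the 5 that can be at the rooftop as the service lift arrives there on crossing 5 is 4 — never all 5.
So no plan with fewer than 7 crossings exists, and this one achieves 7:
1. Technician goes to the rooftop with the dwarf and the troll.
2. Technician goes back to the basement with the dwarf.
3. Technician goes to the rooftop with the elf and the orc.
4. Technician goes back to the basement with the orc.
5. Technician goes to the rooftop with the archer and the orc.
6. Technician goes back to the basement with the troll.
7. Technician goes to the rooftop with the dwarf and the troll.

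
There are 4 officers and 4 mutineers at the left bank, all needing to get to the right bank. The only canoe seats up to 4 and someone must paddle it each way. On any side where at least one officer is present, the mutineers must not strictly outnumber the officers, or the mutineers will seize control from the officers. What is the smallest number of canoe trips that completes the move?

Counting alone: each trip to the right bank takes at most 4 across and each return brings at least 1 back, so after t trips out (and t−1 returns) at most 4t − (t−1) of the 8 are across; that first reaches 8 at t = 3, so at least 5 crossings are needed.
The plan below uses exactly 5 crossings, so it is optimal:
1. 2 mutineers → the right bank.  (the left bank: 4O 2M; the right bank: 0O 2M)
2. 1 mutineer ← the left bank.  (the left bank: 4O 3M; the right bank: 0O 1M)
3. 4 officers → the right bank.  (the left bank: 0O 3M; the right bank: 4O 1M)
4. 1 mutineer ← the left bank.  (the left bank: 0O 4M; the right bank: 4O 0M)
5. 4 mutineers → the right bank.  (the left bank: 0O 0M; the right bank: 4O 4M)

5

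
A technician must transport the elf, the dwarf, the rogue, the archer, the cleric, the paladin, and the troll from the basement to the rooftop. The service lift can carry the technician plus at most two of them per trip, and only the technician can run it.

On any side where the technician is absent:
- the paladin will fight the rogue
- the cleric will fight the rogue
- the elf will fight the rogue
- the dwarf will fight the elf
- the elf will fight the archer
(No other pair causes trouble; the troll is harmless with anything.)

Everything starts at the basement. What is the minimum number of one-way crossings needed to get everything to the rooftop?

9

Counting alone: the technician can take at most 2 across per trip to the rooftop, so moving all 7 needs at least 4 loaded trips out, with a return between consecutive ones — at least 7 crossings.
The safety rule pushes this higher. Following every safe sequence of crossings, the most of the 7 that can be at the rooftop as the service lift arrives there on crossing 7 is 6 — never all 7.
So no plan with fewer than 9 crossings exists, and this one achieves 9:
1. Technician goes to the rooftop with the elf and the rogue.
2. Technician goes back to the basement with the elf.
3. Technician goes to the rooftop with the dwarf and the elf.
4. Technician goes back to the basement with the elf.
5. Technician goes to the rooftop with the archer and the troll.
6. Technician goes back to the basement alone.
7. Technician goes to the rooftop with the cleric and the paladin.
8. Technician goes back to the basement with the rogue.
9. Technician goes to the rooftop with the elf and the rogue.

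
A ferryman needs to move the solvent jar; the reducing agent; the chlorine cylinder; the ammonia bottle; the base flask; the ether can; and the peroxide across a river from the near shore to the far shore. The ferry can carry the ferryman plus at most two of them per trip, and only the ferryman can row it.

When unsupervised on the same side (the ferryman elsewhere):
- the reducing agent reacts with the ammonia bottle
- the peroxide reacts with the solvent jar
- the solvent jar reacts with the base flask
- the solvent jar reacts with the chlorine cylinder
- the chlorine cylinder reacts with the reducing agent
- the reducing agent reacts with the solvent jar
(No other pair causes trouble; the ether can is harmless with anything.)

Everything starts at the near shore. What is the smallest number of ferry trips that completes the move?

11

Counting alone: the ferryman can take at most 2 across per trip to the far shore, so moving all 7 needs at least 4 loaded trips out, with a return between consecutive ones — at least 7 crossings.
The safety rule pushes this higher. Following every safe sequence of crossings, the most of the 7 that can be at the far shore as the ferry arrives there on crossings 7, 9 is 5, 6 respectively — never all 7.
So no plan with fewer than 11 crossings exists, and this one achieves 11:
1. Ferryman goes to the far shore with the reducing agent and the solvent jar.  [the near shore: the ammonia bottle, the base flask, the chlorine cylinder, the ether can, the peroxide | the far shore: the reducing agent, the solvent jar]
2. Ferryman goes back to the near shore with the solvent jar.  [the near shore: the ammonia bottle, the base flask, the chlorine cylinder, the ether can, the peroxide, the solvent jar | the far shore: the reducing agent]
3. Ferryman goes to the far shore with the ammonia bottle and the solvent jar.  [the near shore: the base flask, the chlorine cylinder, the ether can, the peroxide | the far shore: the ammonia bottle, the reducing agent, the solvent jar]
4. Ferryman goes back to the near shore with the reducing agent.  [the near shore: the base flask, the chlorine cylinder, the ether can, the peroxide, the reducing agent | the far shore: the ammonia bottle, the solvent jar]
5. Ferryman goes to the far shore with the ether can and the reducing agent.  [the near shore: the base flask, the chlorine cylinder, the peroxide | the far shore: the ammonia bottle, the ether can, the reducing agent, the solvent jar]
6. Ferryman goes back to the near shore with the reducing agent.  [the near shore: the base flask, the chlorine cylinder, the peroxide, the reducing agent | the far shore: the ammonia bottle, the ether can, the solvent jar]
7. Ferryman goes to the far shore with the base flask and the chlorine cylinder.  [the near shore: the peroxide, the reducing agent | the far shore: the ammonia bottle, the base flask, the chlorine cylinder, the ether can, the solvent jar]
8. Ferryman goes back to the near shore with the solvent jar.  [the near shore: the peroxide, the reducing agent, the solvent jar | the far shore: the ammonia bottle, the base flask, the chlorine cylinder, the ether can]
9. Ferryman goes to the far shore with the peroxide and the solvent jar.  [the near shore: the reducing agent | the far shore: the ammonia bottle, the base flask, the chlorine cylinder, the ether can, the peroxide, the solvent jar]
10. Ferryman goes back to the near shore with the solvent jar.  [the near shore: the reducing agent, the solvent jar | the far shore: the ammonia bottle, the base flask, the chlorine cylinder, the ether can, the peroxide]
11. Ferryman goes to the far shore with the reducing agent and the solvent jar.  [the near shore: — | the far shore: the ammonia bottle, the base flask, the chlorine cylinder, the ether can, the peroxide, the reducing agent, the solvent jar]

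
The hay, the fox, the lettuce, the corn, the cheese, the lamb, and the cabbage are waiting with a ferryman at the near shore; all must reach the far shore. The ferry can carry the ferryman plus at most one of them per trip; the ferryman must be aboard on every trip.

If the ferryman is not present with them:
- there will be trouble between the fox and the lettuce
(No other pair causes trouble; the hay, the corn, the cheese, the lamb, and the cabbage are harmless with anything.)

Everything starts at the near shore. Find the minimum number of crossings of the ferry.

13

Counting alone: the ferryman can take at most 1 across per trip to the far shore, so moving all 7 needs at least 7 loaded trips out, with a return between consecutive ones — at least 13 crossings.
The plan below uses exactly 13 crossings, so it is optimal:
1. Ferryman goes to the far shore with the fox.  [the near shore: the cabbage, the cheese, the corn, the hay, the lamb, the lettuce | the far shore: the fox]
2. Ferryman goes back to the near shore alone.  [the near shore: the cabbage, the cheese, the corn, the hay, the lamb, the lettuce | the far shore: the fox]
3. Ferryman goes to the far shore with the hay.  [the near shore: the cabbage, the cheese, the corn, the lamb, the lettuce | the far shore: the fox, the hay]
4. Ferryman goes back to the near shore alone.  [the near shore: the cabbage, the cheese, the corn, the lamb, the lettuce | the far shore: the fox, the hay]
5. Ferryman goes to the far shore with the corn.  [the near shore: the cabbage, the cheese, the lamb, the lettuce | the far shore: the corn, the fox, the hay]
6. Ferryman goes back to the near shore alone.  [the near shore: the cabbage, the cheese, the lamb, the lettuce | the far shore: the corn, the fox, the hay]
7. Ferryman goes to the far shore with the cheese.  [the near shore: the cabbage, the lamb, the lettuce | the far shore: the cheese, the corn, the fox, the hay]
8. Ferryman goes back to the near shore alone.  [the near shore: the cabbage, the lamb, the lettuce | the far shore: the cheese, the corn, the fox, the hay]
9. Ferryman goes to the far shore with the lamb.  [the near shore: the cabbage, the lettuce | the far shore: the cheese, the corn, the fox, the hay, the lamb]
10. Ferryman goes back to the near shore alone.  [the near shore: the cabbage, the lettuce | the far shore: the cheese, the corn, the fox, the hay, the lamb]
11. Ferryman goes to the far shore with the cabbage.  [the near shore: the lettuce | the far shore: the cabbage, the cheese, the corn, the fox, the hay, the lamb]
12. Ferryman goes back to the near shore alone.  [the near shore: the lettuce | the far shore: the cabbage, the cheese, the corn, the fox, the hay, the lamb]
13. Ferryman goes to the far shore with the lettuce.  [the near shore: — | the far shore: the cabbage, the cheese, the corn, the fox, the hay, the lamb, the lettuce]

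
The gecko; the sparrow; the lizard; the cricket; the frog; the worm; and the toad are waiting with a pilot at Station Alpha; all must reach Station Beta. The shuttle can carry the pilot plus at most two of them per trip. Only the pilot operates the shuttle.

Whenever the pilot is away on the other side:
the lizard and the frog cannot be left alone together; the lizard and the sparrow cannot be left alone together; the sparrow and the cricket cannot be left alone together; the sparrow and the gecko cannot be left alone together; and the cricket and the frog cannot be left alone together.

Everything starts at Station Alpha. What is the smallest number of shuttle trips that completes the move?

Counting alone: the pilot can take at most 2 across per trip to Station Beta, so moving all 7 needs at least 4 loaded trips out, with a return between consecutive ones — at least 7 crossings.
The safety rule pushes this higher. Following every safe sequence of crossings, the most of the 7 that can be at Station Beta as the shuttle arrives there on crossing 7 is 6 — never all 7.
So no plan with fewer than 9 crossings exists, and this one achieves 9:
1. Pilot goes to Station Beta with the frog and the sparrow.  [Station Alpha: the cricket, the gecko, the lizard, the toad, the worm | Station Beta: the frog, the sparrow]
2. Pilot goes back to Station Alpha alone.  [Station Alpha: the cricket, the gecko, the lizard, the toad, the worm | Station Beta: the frog, the sparrow]
3. Pilot goes to Station Beta with the gecko.  [Station Alpha: the cricket, the lizard, the toad, the worm | Station Beta: the frog, the gecko, the sparrow]
4. Pilot goes back to Station Alpha with the sparrow.  [Station Alpha: the cricket, the lizard, the sparrow, the toad, the worm | Station Beta: the frog, the gecko]
5. Pilot goes to Station Beta with the cricket and the lizard.  [Station Alpha: the sparrow, the toad, the worm | Station Beta: the cricket, the frog, the gecko, the lizard]
6. Pilot goes back to Station Alpha with the frog.  [Station Alpha: the frog, the sparrow, the toad, the worm | Station Beta: the cricket, the gecko, the lizard]
7. Pilot goes to Station Beta with the toad and the worm.  [Station Alpha: the frog, the sparrow | Station Beta: the cricket, the gecko, the lizard, the toad, the worm]
8. Pilot goes back to Station Alpha alone.  [Station Alpha: the frog, the sparrow | Station Beta: the cricket, the gecko, the lizard, the toad, the worm]
9. Pilot goes to Station Beta with the frog and the sparrow.  [Station Alpha: — | Station Beta: the cricket, the frog, the gecko, the lizard, the sparrow, the toad, the worm]

9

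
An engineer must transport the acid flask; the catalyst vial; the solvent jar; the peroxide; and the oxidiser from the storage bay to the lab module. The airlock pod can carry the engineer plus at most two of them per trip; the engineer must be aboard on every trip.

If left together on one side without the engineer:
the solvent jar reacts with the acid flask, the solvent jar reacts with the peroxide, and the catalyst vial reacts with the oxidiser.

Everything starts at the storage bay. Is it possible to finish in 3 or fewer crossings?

No

Counting alone: the engineer can take at most 2 across per trip to the lab module, so moving all 5 needs at least 3 loaded trips out, with a return between consecutive ones — at least 5 crossings.
Since 3 < 5, 3 crossings cannot be enough. (The shortest complete plan in fact takes 5:)
1. Engineer goes to the lab module with the catalyst vial and the solvent jar.  [the storage bay: the acid flask, the oxidiser, the peroxide | the lab module: the catalyst vial, the solvent jar]
2. Engineer goes back to the storage bay alone.  [the storage bay: the acid flask, the oxidiser, the peroxide | the lab module: the catalyst vial, the solvent jar]
3. Engineer goes to the lab module with the acid flask and the peroxide.  [the storage bay: the oxidiser | the lab module: the acid flask, the catalyst vial, the peroxide, the solvent jar]
4. Engineer goes back to the storage bay with the solvent jar.  [the storage bay: the oxidiser, the solvent jar | the lab module: the acid flask, the catalyst vial, the peroxide]
5. Engineer goes to the lab module with the oxidiser and the solvent jar.  [the storage bay: — | the lab module: the acid flask, the catalyst vial, the oxidiser, the peroxide, the solvent jar]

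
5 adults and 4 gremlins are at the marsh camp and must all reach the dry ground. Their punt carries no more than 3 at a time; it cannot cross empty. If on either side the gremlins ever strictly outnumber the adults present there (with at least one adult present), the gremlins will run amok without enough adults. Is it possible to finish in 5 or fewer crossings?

Counting alone: each trip to the dry ground takes at most 3 across and each return brings at least 1 back, so after t trips out (and t−1 returns) at most 3t − (t−1) of the 9 are across; that first reaches 9 at t = 4, so at least 7 crossings are needed.
Since 5 < 7, 5 crossings cannot be enough. (The shortest complete plan in fact takes 7:)
1. 3 gremlins → the dry ground.  (the marsh camp: 5A 1G; the dry ground: 0A 3G)
2. 1 gremlin ← the marsh camp.  (the marsh camp: 5A 2G; the dry ground: 0A 2G)
3. 3 adults → the dry ground.  (the marsh camp: 2A 2G; the dry ground: 3A 2G)
4. 1 adult ← the marsh camp.  (the marsh camp: 3A 2G; the dry ground: 2A 2G)
5. 2 adults and 1 gremlin → the dry ground.  (the marsh camp: 1A 1G; the dry ground: 4A 3G)
6. 1 adult ← the marsh camp.  (the marsh camp: 2A 1G; the dry ground: 3A 3G)
7. 2 adults and 1 gremlin → the dry ground.  (the marsh camp: 0A 0G; the dry ground: 5A 4G)

No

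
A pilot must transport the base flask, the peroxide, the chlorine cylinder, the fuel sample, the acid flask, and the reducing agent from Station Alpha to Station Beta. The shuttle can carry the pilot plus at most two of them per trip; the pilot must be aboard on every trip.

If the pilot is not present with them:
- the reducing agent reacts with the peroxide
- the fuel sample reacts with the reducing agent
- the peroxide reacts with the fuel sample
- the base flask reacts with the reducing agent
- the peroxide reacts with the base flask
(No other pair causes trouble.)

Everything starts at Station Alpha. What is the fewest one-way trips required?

9

Counting alone: the pilot can take at most 2 across per trip to Station Beta, so moving all 6 needs at least 3 loaded trips out, with a return between consecutive ones — at least 5 crossings.
The safety rule pushes this higher. Following every safe sequence of crossings, the most of the 6 that can be at Station Beta as the shuttle arrives there on crossings 5, 7 is 4, 5 respectively — never all 6.
So no plan with fewer than 9 crossings exists, and this one achieves 9:
1. Pilot goes to Station Beta with the peroxide and the reducing agent.  [Station Alpha: the acid flask, the base flask, the chlorine cylinder, the fuel sample | Station Beta: the peroxide, the reducing agent]
2. Pilot goes back to Station Alpha with the peroxide.  [Station Alpha: the acid flask, the base flask, the chlorine cylinder, the fuel sample, the peroxide | Station Beta: the reducing agent]
3. Pilot goes to Station Beta with the base flask and the fuel sample.  [Station Alpha: the acid flask, the chlorine cylinder, the peroxide | Station Beta: the base flask, the fuel sample, the reducing agent]
4. Pilot goes back to Station Alpha with the reducing agent.  [Station Alpha: the acid flask, the chlorine cylinder, the peroxide, the reducing agent | Station Beta: the base flask, the fuel sample]
5. Pilot goes to Station Beta with the chlorine cylinder and the peroxide.  [Station Alpha: the acid flask, the reducing agent | Station Beta: the base flask, the chlorine cylinder, the fuel sample, the peroxide]
6. Pilot goes back to Station Alpha with the peroxide.  [Station Alpha: the acid flask, the peroxide, the reducing agent | Station Beta: the base flask, the chlorine cylinder, the fuel sample]
7. Pilot goes to Station Beta with the acid flask and the peroxide.  [Station Alpha: the reducing agent | Station Beta: the acid flask, the base flask, the chlorine cylinder, the fuel sample, the peroxide]
8. Pilot goes back to Station Alpha with the peroxide.  [Station Alpha: the peroxide, the reducing agent | Station Beta: the acid flask, the base flask, the chlorine cylinder, the fuel sample]
9. Pilot goes to Station Beta with the peroxide and the reducing agent.  [Station Alpha: — | Station Beta: the acid flask, the base flask, the chlorine cylinder, the fuel sample, the peroxide, the reducing agent]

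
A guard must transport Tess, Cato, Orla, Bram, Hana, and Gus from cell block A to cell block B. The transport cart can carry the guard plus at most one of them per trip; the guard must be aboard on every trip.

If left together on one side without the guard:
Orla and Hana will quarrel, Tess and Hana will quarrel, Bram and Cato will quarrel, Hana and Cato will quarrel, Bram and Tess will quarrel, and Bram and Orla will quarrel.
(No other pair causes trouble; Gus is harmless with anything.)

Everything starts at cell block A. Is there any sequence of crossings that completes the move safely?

Whatever the first load, the items left behind include a forbidden pair without the guard. No opening move is safe, so no plan exists.

No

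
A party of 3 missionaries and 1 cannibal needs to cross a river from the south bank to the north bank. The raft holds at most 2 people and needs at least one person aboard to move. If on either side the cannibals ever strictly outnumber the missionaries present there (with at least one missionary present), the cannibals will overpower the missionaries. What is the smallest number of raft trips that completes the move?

Counting alone: each trip to the north bank takes at most 2 across and each return brings at least 1 back, so after t trips out (and t−1 returns) at most 2t − (t−1) of the 4 are across; that first reaches 4 at t = 3, so at least 5 crossings are needed.
The plan below uses exactly 5 crossings, so it is optimal:
1. 1 missionary and 1 cannibal → the north bank.  (the south bank: 2M 0C; the north bank: 1M 1C)
2. 1 cannibal ← the south bank.  (the south bank: 2M 1C; the north bank: 1M 0C)
3. 1 missionary and 1 cannibal → the north bank.  (the south bank: 1M 0C; the north bank: 2M 1C)
4. 1 cannibal ← the south bank.  (the south bank: 1M 1C; the north bank: 2M 0C)
5. 1 missionary and 1 cannibal → the north bank.  (the south bank: 0M 0C; the north bank: 3M 1C)

5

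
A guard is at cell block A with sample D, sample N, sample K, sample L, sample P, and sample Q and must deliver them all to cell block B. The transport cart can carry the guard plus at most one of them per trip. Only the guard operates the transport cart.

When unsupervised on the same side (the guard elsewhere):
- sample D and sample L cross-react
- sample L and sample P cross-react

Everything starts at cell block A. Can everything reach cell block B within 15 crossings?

Yes

Yes — this plan uses 13 crossings (≤ 15):
1. Guard goes to cell block B with sample L.  [cell block A: sample D, sample K, sample N, sample P, sample Q | cell block B: sample L]
2. Guard goes back to cell block A alone.  [cell block A: sample D, sample K, sample N, sample P, sample Q | cell block B: sample L]
3. Guard goes to cell block B with sample D.  [cell block A: sample K, sample N, sample P, sample Q | cell block B: sample D, sample L]
4. Guard goes back to cell block A with sample L.  [cell block A: sample K, sample L, sample N, sample P, sample Q | cell block B: sample D]
5. Guard goes to cell block B with sample P.  [cell block A: sample K, sample L, sample N, sample Q | cell block B: sample D, sample P]
6. Guard goes back to cell block A alone.  [cell block A: sample K, sample L, sample N, sample Q | cell block B: sample D, sample P]
7. Guard goes to cell block B with sample N.  [cell block A: sample K, sample L, sample Q | cell block B: sample D, sample N, sample P]
8. Guard goes back to cell block A alone.  [cell block A: sample K, sample L, sample Q | cell block B: sample D, sample N, sample P]
9. Guard goes to cell block B with sample K.  [cell block A: sample L, sample Q | cell block B: sample D, sample K, sample N, sample P]
10. Guard goes back to cell block A alone.  [cell block A: sample L, sample Q | cell block B: sample D, sample K, sample N, sample P]
11. Guard goes to cell block B with sample Q.  [cell block A: sample L | cell block B: sample D, sample K, sample N, sample P, sample Q]
12. Guard goes back to cell block A alone.  [cell block A: sample L | cell block B: sample D, sample K, sample N, sample P, sample Q]
13. Guard goes to cell block B with sample L.  [cell block A: — | cell block B: sample D, sample K, sample L, sample N, sample P, sample Q]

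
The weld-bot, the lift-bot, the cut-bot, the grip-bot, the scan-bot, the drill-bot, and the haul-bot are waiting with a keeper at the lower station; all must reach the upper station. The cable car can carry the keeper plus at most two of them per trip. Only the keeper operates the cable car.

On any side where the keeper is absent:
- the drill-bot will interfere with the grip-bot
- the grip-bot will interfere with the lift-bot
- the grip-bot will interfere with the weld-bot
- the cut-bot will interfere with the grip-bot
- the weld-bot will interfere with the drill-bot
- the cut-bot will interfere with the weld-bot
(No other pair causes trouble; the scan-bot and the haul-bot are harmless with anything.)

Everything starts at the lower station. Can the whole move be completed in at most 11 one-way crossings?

Yes

Yes — this plan uses 11 crossings (≤ 11):
1. Keeper goes to the upper station with the grip-bot and the weld-bot.  [the lower station: the cut-bot, the drill-bot, the haul-bot, the lift-bot, the scan-bot | the upper station: the grip-bot, the weld-bot]
2. Keeper goes back to the lower station with the weld-bot.  [the lower station: the cut-bot, the drill-bot, the haul-bot, the lift-bot, the scan-bot, the weld-bot | the upper station: the grip-bot]
3. Keeper goes to the upper station with the lift-bot and the weld-bot.  [the lower station: the cut-bot, the drill-bot, the haul-bot, the scan-bot | the upper station: the grip-bot, the lift-bot, the weld-bot]
4. Keeper goes back to the lower station with the grip-bot.  [the lower station: the cut-bot, the drill-bot, the grip-bot, the haul-bot, the scan-bot | the upper station: the lift-bot, the weld-bot]
5. Keeper goes to the upper station with the cut-bot and the drill-bot.  [the lower station: the grip-bot, the haul-bot, the scan-bot | the upper station: the cut-bot, the drill-bot, the lift-bot, the weld-bot]
6. Keeper goes back to the lower station with the weld-bot.  [the lower station: the grip-bot, the haul-bot, the scan-bot, the weld-bot | the upper station: the cut-bot, the drill-bot, the lift-bot]
7. Keeper goes to the upper station with the scan-bot and the weld-bot.  [the lower station: the grip-bot, the haul-bot | the upper station: the cut-bot, the drill-bot, the lift-bot, the scan-bot, the weld-bot]
8. Keeper goes back to the lower station with the weld-bot.  [the lower station: the grip-bot, the haul-bot, the weld-bot | the upper station: the cut-bot, the drill-bot, the lift-bot, the scan-bot]
9. Keeper goes to the upper station with the haul-bot and the weld-bot.  [the lower station: the grip-bot | the upper station: the cut-bot, the drill-bot, the haul-bot, the lift-bot, the scan-bot, the weld-bot]
10. Keeper goes back to the lower station with the weld-bot.  [the lower station: the grip-bot, the weld-bot | the upper station: the cut-bot, the drill-bot, the haul-bot, the lift-bot, the scan-bot]
11. Keeper goes to the upper station with the grip-bot and the weld-bot.  [the lower station: — | the upper station: the cut-bot, the drill-bot, the grip-bot, the haul-bot, the lift-bot, the scan-bot, the weld-bot]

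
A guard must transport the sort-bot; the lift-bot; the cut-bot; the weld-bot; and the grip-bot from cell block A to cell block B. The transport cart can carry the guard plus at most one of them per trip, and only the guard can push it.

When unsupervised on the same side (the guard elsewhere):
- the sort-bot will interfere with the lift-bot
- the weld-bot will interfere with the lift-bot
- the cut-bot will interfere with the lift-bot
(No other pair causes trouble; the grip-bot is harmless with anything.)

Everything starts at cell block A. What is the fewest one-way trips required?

impossible

Following every safe sequence of crossings from the start, the most of the 5 that can be at cell block B as the transport cart arrives there on crossings 1, 3, 5 is 1, 2, 3 respectively; the best ever achieved is 3 of 5.
From crossing 7 on, no configuration arises that was not already reachable earlier: only 18 distinct safe configurations (who is on which side, and where the transport cart is) can ever be reached, none of them has everyone across, and every continuation just revisits them. So no valid plan exists.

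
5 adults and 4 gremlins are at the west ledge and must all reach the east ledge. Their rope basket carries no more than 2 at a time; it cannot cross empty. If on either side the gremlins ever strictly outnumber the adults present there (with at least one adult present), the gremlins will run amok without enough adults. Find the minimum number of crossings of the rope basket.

15

Counting alone: each trip to the east ledge takes at most 2 across and each return brings at least 1 back, so after t trips out (and t−1 returns) at most 2t − (t−1) of the 9 are across; that first reaches 9 at t = 8, so at least 15 crossings are needed.
The plan below uses exactly 15 crossings, so it is optimal:
1. 2 gremlins → the east ledge.  (the west ledge: 5A 2G; the east ledge: 0A 2G)
2. 1 gremlin ← the west ledge.  (the west ledge: 5A 3G; the east ledge: 0A 1G)
3. 2 gremlins → the east ledge.  (the west ledge: 5A 1G; the east ledge: 0A 3G)
4. 1 gremlin ← the west ledge.  (the west ledge: 5A 2G; the east ledge: 0A 2G)
5. 2 adults → the east ledge.  (the west ledge: 3A 2G; the east ledge: 2A 2G)
6. 1 gremlin ← the west ledge.  (the west ledge: 3A 3G; the east ledge: 2A 1G)
7. 1 adult and 1 gremlin → the east ledge.  (the west ledge: 2A 2G; the east ledge: 3A 2G)
8. 1 adult ← the west ledge.  (the west ledge: 3A 2G; the east ledge: 2A 2G)
9. 1 adult and 1 gremlin → the east ledge.  (the west ledge: 2A 1G; the east ledge: 3A 3G)
10. 1 gremlin ← the west ledge.  (the west ledge: 2A 2G; the east ledge: 3A 2G)
11. 1 adult and 1 gremlin → the east ledge.  (the west ledge: 1A 1G; the east ledge: 4A 3G)
12. 1 adult ← the west ledge.  (the west ledge: 2A 1G; the east ledge: 3A 3G)
13. 1 adult and 1 gremlin → the east ledge.  (the west ledge: 1A 0G; the east ledge: 4A 4G)
14. 1 gremlin ← the west ledge.  (the west ledge: 1A 1G; the east ledge: 4A 3G)
15. 1 adult and 1 gremlin → the east ledge.  (the west ledge: 0A 0G; the east ledge: 5A 4G)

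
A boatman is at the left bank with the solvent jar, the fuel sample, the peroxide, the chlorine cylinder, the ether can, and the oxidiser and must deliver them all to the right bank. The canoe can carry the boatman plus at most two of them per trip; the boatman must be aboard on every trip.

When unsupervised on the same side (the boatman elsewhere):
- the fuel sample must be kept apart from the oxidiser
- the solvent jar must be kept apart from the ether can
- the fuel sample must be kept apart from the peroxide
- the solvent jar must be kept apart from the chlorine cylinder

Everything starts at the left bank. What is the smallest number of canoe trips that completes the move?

7

Counting alone: the boatman can take at most 2 across per trip to the right bank, so moving all 6 needs at least 3 loaded trips out, with a return between consecutive ones — at least 5 crossings.
The safety rule pushes this higher. Following every safe sequence of crossings, the most of the 6 that can be at the right bank as the canoe arrives there on crossing 5 is 5 — never all 6.
So no plan with fewer than 7 crossings exists, and this one achieves 7:
1. Boatman goes to the right bank with the fuel sample and the solvent jar.
2. Boatman goes back to the left bank alone.
3. Boatman goes to the right bank with the chlorine cylinder and the peroxide.
4. Boatman goes back to the left bank with the fuel sample and the solvent jar.
5. Boatman goes to the right bank with the ether can and the oxidiser.
6. Boatman goes back to the left bank alone.
7. Boatman goes to the right bank with the fuel sample and the solvent jar.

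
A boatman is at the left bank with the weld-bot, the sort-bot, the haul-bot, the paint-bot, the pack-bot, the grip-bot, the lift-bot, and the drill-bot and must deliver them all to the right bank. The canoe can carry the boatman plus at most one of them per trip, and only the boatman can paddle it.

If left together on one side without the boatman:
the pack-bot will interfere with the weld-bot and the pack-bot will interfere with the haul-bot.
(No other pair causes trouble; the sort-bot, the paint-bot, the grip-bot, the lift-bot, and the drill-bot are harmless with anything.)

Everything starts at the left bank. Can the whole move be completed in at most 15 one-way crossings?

No

Counting alone: the boatman can take at most 1 across per trip to the right bank, so moving all 8 needs at least 8 loaded trips out, with a return between consecutive ones — at least 15 crossings.
The safety rule pushes this higher. Following every safe sequence of crossings, the most of the 8 that can be at the right bank as the canoe arrives there on crossing 15 is 7 — never all 8.
So the move cannot be finished within 15 crossings. (The shortest complete plan takes 17:)
1. Boatman goes to the right bank with the pack-bot.
2. Boatman goes back to the left bank alone.
3. Boatman goes to the right bank with the weld-bot.
4. Boatman goes back to the left bank with the pack-bot.
5. Boatman goes to the right bank with the haul-bot.
6. Boatman goes back to the left bank alone.
7. Boatman goes to the right bank with the sort-bot.
8. Boatman goes back to the left bank alone.
9. Boatman goes to the right bank with the paint-bot.
10. Boatman goes back to the left bank alone.
11. Boatman goes to the right bank with the grip-bot.
12. Boatman goes back to the left bank alone.
13. Boatman goes to the right bank with the lift-bot.
14. Boatman goes back to the left bank alone.
15. Boatman goes to the right bank with the drill-bot.
16. Boatman goes back to the left bank alone.
17. Boatman goes to the right bank with the pack-bot.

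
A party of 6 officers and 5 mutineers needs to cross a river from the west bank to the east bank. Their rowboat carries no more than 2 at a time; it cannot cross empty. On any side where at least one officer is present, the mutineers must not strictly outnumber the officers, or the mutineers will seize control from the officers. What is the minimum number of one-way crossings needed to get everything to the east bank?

19

Counting alone: each trip to the east bank takes at most 2 across and each return brings at least 1 back, so after t trips out (and t−1 returns) at most 2t − (t−1) of the 11 are across; that first reaches 11 at t = 10, so at least 19 crossings are needed.
The plan below uses exactly 19 crossings, so it is optimal:
1. 2 mutineers → the east bank.  (the west bank: 6O 3M; the east bank: 0O 2M)
2. 1 mutineer ← the west bank.  (the west bank: 6O 4M; the east bank: 0O 1M)
3. 2 mutineers → the east bank.  (the west bank: 6O 2M; the east bank: 0O 3M)
4. 1 mutineer ← the west bank.  (the west bank: 6O 3M; the east bank: 0O 2M)
5. 2 officers → the east bank.  (the west bank: 4O 3M; the east bank: 2O 2M)
6. 1 mutineer ← the west bank.  (the west bank: 4O 4M; the east bank: 2O 1M)
7. 1 officer and 1 mutineer → the east bank.  (the west bank: 3O 3M; the east bank: 3O 2M)
8. 1 officer ← the west bank.  (the west bank: 4O 3M; the east bank: 2O 2M)
9. 1 officer and 1 mutineer → the east bank.  (the west bank: 3O 2M; the east bank: 3O 3M)
10. 1 mutineer ← the west bank.  (the west bank: 3O 3M; the east bank: 3O 2M)
11. 1 officer and 1 mutineer → the east bank.  (the west bank: 2O 2M; the east bank: 4O 3M)
12. 1 officer ← the west bank.  (the west bank: 3O 2M; the east bank: 3O 3M)
13. 1 officer and 1 mutineer → the east bank.  (the west bank: 2O 1M; the east bank: 4O 4M)
14. 1 mutineer ← the west bank.  (the west bank: 2O 2M; the east bank: 4O 3M)
15. 1 officer and 1 mutineer → the east bank.  (the west bank: 1O 1M; the east bank: 5O 4M)
16. 1 officer ← the west bank.  (the west bank: 2O 1M; the east bank: 4O 4M)
17. 1 officer and 1 mutineer → the east bank.  (the west bank: 1O 0M; the east bank: 5O 5M)
18. 1 mutineer ← the west bank.  (the west bank: 1O 1M; the east bank: 5O 4M)
19. 1 officer and 1 mutineer → the east bank.  (the west bank: 0O 0M; the east bank: 6O 5M)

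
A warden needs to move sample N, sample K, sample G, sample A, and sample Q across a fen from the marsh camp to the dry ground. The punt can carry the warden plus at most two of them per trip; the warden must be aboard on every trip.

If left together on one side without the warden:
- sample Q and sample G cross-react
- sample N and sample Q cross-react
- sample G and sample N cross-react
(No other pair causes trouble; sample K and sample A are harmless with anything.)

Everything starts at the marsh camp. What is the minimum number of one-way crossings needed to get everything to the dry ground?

7

Counting alone: the warden can take at most 2 across per trip to the dry ground, so moving all 5 needs at least 3 loaded trips out, with a return between consecutive ones — at least 5 crossings.
The safety rule pushes this higher. Following every safe sequence of crossings, the most of the 5 that can be at the dry ground as the punt arrives there on crossing 5 is 4 — never all 5.
So no plan with fewer than 7 crossings exists, and this one achieves 7:
1. Warden goes to the dry ground with sample G and sample N.
2. Warden goes back to the marsh camp with sample N.
3. Warden goes to the dry ground with sample K and sample N.
4. Warden goes back to the marsh camp with sample N.
5. Warden goes to the dry ground with sample A and sample N.
6. Warden goes back to the marsh camp with sample N.
7. Warden goes to the dry ground with sample N and sample Q.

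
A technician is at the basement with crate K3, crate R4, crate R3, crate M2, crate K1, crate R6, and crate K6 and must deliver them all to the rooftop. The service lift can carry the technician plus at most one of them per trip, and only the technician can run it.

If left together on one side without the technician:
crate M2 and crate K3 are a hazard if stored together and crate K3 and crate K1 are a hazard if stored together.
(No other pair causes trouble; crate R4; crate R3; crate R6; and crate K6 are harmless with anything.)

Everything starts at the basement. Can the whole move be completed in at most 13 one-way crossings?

No

Counting alone: the technician can take at most 1 across per trip to the rooftop, so moving all 7 needs at least 7 loaded trips out, with a return between consecutive ones — at least 13 crossings.
The safety rule pushes this higher. Following every safe sequence of crossings, the most of the 7 that can be at the rooftop as the service lift arrives there on crossing 13 is 6 — never all 7.
So the move cannot be finished within 13 crossings. (The shortest complete plan takes 15:)
1. Technician goes to the rooftop with crate K3.
2. Technician goes back to the basement alone.
3. Technician goes to the rooftop with crate R4.
4. Technician goes back to the basement alone.
5. Technician goes to the rooftop with crate R3.
6. Technician goes back to the basement alone.
7. Technician goes to the rooftop with crate M2.
8. Technician goes back to the basement with crate K3.
9. Technician goes to the rooftop with crate K1.
10. Technician goes back to the basement alone.
11. Technician goes to the rooftop with crate R6.
12. Technician goes back to the basement alone.
13. Technician goes to the rooftop with crate K6.
14. Technician goes back to the basement alone.
15. Technician goes to the rooftop with crate K3.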